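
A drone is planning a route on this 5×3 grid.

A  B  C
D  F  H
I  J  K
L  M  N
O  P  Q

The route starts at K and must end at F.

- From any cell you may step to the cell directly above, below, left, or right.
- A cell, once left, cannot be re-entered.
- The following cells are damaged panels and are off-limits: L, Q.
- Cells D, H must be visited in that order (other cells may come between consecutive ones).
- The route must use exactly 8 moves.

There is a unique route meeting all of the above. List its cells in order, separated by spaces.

K J I D A B C H F

The waypoints must appear in the order D, H, with no cell reused.
Route from K: left 2 to I, up 2 to A, right 2 to C, down 1 to H, left 1 to F — 8 moves in all.
Check: order respected (D at step 3, H at step 7); 8 moves as required.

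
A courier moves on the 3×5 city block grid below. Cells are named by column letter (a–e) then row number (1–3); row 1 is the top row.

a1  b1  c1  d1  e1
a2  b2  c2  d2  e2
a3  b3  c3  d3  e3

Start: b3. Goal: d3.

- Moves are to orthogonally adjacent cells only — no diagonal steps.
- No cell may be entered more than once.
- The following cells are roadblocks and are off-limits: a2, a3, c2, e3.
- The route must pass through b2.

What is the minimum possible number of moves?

6

Any route passes through b2 somewhere between b3 and d3. Summing Manhattan distances along the two legs (b3 → b2 → d3) gives a lower bound of 1 + 3 = 4 moves.
The shortest route satisfying every rule uses 6 moves: b3 → b2 → b1 → c1 → d1 → d2 → d3.
The bound of 4 isn't tight here; checking systematically, no route of length 4 through 5 satisfies every constraint, so 6 is the minimum.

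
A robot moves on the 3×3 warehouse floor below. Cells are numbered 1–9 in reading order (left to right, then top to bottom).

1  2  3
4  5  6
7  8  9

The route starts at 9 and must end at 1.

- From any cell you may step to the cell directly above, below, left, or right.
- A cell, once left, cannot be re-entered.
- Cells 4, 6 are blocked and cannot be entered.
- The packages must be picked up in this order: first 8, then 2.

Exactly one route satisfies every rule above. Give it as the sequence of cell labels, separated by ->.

9 -> 8 -> 5 -> 2 -> 1

The waypoints must appear in the order 8, 2, with no cell reused.
Route from 9: left 1 to 8, up 2 to 2, left 1 to 1 — 4 moves in all.
Check: order respected (8 at step 1, 2 at step 3).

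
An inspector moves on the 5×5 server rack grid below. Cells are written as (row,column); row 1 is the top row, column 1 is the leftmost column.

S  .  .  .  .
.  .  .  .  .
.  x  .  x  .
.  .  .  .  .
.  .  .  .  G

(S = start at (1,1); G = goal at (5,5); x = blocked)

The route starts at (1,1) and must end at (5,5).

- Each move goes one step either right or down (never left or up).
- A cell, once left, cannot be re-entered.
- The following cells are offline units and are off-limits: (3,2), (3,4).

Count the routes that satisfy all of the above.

A right/down-only route from (1,1) to (5,5) makes exactly 4 down-moves and 4 right-moves in some order.
With no other constraints that would be C(8,4) = 70 routes.
Subtract routes through each blocked cell (inclusion–exclusion for overlaps): − through (3,2): 30 − through (3,4): 30 + through (3,2)&(3,4): 9 → 19.
That gives 19 routes.

19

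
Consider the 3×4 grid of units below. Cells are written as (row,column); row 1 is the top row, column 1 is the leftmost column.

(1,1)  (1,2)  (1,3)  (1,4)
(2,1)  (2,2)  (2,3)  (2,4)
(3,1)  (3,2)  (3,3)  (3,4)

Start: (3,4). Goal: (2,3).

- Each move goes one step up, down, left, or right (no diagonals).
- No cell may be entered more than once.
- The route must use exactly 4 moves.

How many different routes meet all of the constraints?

2

Need simple routes of exactly 4 moves from (3,4) to (2,3) (Manhattan distance 2, so 1 moves are spent on a detour and 1 undoing it).
Enumerating: (3,4) (2,4) (1,4) (1,3) (2,3) | (3,4) (3,3) (3,2) (2,2) (2,3).
That gives 2 routes.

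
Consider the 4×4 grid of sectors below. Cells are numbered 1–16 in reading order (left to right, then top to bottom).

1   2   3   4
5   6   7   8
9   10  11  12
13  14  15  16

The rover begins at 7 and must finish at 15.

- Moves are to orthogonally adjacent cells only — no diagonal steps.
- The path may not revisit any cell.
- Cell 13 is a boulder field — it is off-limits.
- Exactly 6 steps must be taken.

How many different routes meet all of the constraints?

8

Need simple routes of exactly 6 moves from 7 to 15 (Manhattan distance 2, so 2 moves are spent on a detour and 2 undoing it).
Enumerating: 7 3 2 6 10 14 15 | 7 3 2 6 10 11 15 | 7 3 4 8 12 16 15 | 7 3 4 8 12 11 15 | 7 6 10 11 12 16 15 | 7 6 5 9 10 14 15 | 7 6 5 9 10 11 15 | 7 8 12 11 10 14 15.
That gives 8 routes.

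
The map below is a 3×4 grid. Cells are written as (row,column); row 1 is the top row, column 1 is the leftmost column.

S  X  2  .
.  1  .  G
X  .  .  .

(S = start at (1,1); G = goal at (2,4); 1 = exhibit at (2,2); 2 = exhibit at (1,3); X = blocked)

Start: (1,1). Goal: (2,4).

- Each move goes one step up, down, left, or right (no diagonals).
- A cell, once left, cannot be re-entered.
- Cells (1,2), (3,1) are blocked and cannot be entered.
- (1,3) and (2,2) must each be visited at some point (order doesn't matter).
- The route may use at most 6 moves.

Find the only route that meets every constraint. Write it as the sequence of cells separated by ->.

(1,1) -> (2,1) -> (2,2) -> (2,3) -> (1,3) -> (1,4) -> (2,4)

The budget equals the shortest possible length, so every move has to be on a shortest route through the required cells.
Route from (1,1): down to (2,1), 2× right (reaching (2,3)), up to (1,3), right to (1,4), down to (2,4) — 6 moves in all.
Check: all required cells visited; 6 ≤ 6 moves.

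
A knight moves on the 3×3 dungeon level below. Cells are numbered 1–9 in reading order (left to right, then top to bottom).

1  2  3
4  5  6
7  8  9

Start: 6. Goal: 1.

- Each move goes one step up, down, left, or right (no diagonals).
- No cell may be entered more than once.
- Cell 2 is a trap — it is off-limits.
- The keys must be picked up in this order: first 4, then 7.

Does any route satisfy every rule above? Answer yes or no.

Ignoring the required order, 2 revisit-free routes from 6 to 1 pass through all of 4 and 7; the waypoint orders that occur are 7 → 4 (2) — never 4 → 7.

no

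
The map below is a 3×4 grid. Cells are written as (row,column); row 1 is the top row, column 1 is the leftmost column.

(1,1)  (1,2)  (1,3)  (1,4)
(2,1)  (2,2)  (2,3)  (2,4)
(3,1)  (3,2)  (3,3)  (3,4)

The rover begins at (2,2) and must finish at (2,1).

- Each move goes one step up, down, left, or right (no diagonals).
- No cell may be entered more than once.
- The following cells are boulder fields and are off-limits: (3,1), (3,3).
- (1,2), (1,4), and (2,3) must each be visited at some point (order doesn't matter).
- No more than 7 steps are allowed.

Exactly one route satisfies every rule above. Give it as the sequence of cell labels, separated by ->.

Any route must reach (1,2), (1,4), and (2,3) and still end at (2,1) within 7 moves, so the order of the required stops is forced.
Route from (2,2): right 2 to (2,4), up 1 to (1,4), left 3 to (1,1), down 1 to (2,1) — 7 moves in all.
Check: all required cells visited; 7 ≤ 7 moves.

(2,2) -> (2,3) -> (2,4) -> (1,4) -> (1,3) -> (1,2) -> (1,1) -> (2,1)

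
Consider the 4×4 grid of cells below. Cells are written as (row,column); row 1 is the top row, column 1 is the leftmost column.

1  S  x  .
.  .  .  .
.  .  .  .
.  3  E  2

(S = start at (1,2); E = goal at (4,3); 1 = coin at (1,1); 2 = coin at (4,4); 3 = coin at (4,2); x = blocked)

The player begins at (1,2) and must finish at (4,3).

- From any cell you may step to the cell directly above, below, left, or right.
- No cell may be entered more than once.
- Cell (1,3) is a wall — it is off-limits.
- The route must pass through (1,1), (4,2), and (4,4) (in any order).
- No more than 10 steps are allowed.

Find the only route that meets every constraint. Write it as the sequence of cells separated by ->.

(1,2) -> (1,1) -> (2,1) -> (3,1) -> (4,1) -> (4,2) -> (3,2) -> (3,3) -> (3,4) -> (4,4) -> (4,3)

The 10-move cap with required stops at (1,1), (4,2), (4,4) leaves no slack for detours.
Route from (1,2): left 1 to (1,1), down 3 to (4,1), right 1 to (4,2), up 1 to (3,2), right 2 to (3,4), down 1 to (4,4), left 1 to (4,3) — 10 moves in all.
Check: all required cells visited; 10 ≤ 10 moves.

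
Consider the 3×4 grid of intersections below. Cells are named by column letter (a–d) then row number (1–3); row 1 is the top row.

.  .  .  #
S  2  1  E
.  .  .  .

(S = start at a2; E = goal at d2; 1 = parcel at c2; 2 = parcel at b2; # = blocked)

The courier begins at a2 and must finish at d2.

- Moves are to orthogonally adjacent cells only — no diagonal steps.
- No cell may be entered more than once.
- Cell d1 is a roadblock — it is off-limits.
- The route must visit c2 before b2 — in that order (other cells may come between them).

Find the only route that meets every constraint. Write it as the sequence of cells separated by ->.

The waypoints must appear in the order c2, b2, with no cell reused.
Route from a2: up to a1, 2× right (reaching c1), down to c2, left to b2, down to b3, 2× right (reaching d3), up to d2 — 9 moves in all.
Check: order respected (1 at step 4, 2 at step 5).

a2 -> a1 -> b1 -> c1 -> c2 -> b2 -> b3 -> c3 -> d3 -> d2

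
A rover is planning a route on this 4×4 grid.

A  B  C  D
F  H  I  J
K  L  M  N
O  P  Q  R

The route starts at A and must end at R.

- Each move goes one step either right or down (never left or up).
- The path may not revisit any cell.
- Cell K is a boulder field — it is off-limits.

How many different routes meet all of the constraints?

16

A right/down-only route from A to R makes exactly 3 down-moves and 3 right-moves in some order.
With no other constraints that would be C(6,3) = 20 routes.
Subtract routes through each blocked cell (inclusion–exclusion for overlaps): − through K: 4 → 16.
That gives 16 routes.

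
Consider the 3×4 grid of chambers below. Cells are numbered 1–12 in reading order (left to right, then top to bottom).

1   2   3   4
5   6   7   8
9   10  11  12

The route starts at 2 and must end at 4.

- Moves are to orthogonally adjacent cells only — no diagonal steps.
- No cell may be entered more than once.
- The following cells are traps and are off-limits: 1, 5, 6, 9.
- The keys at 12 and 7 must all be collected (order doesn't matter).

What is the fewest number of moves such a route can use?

Any route passes through 12 and 7 in some order between 2 and 4. Summing Manhattan distances along each leg and taking the cheapest ordering (2 → 7 → 12 → 4) gives a lower bound of 2 + 2 + 2 = 6 moves.
A route of 6 moves achieves this: 2 → 3 → 7 → 11 → 12 → 8 → 4.
Since 6 matches the lower bound, it is optimal.

6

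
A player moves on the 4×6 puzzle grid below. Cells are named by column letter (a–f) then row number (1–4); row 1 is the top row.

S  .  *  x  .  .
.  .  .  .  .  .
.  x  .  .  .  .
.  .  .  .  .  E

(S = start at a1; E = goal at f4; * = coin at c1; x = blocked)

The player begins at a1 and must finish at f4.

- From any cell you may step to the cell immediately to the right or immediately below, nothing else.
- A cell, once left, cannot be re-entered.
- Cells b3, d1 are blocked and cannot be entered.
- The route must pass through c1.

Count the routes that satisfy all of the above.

A right/down-only route from a1 to f4 makes exactly 3 down-moves and 5 right-moves in some order.
With no other constraints that would be C(8,3) = 56 routes.
Split at c1 and multiply the segment counts (each segment already excludes blocked cells): a1→c1: 1; c1→f4: 10; product = 10.
That gives 10 routes.

10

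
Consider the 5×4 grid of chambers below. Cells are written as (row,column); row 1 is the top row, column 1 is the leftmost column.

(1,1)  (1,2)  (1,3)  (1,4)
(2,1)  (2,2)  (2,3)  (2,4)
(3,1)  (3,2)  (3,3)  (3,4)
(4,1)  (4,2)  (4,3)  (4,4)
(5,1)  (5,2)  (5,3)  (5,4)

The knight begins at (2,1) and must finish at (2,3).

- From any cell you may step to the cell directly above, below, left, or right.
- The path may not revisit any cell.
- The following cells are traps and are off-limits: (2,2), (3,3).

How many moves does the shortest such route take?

4

The Manhattan distance from (2,1) to (2,3) is |2−2| + |1−3| = 2, so at least 2 moves are needed.
That bound ignores the blocked cells. Measuring each leg by the fewest moves that actually steer around them ((2,1)→(2,3): 4) raises the lower bound to 4.
A route of 4 moves exists: (2,1) → (1,1) → (1,2) → (1,3) → (2,3).
Since 4 matches that lower bound, it is optimal.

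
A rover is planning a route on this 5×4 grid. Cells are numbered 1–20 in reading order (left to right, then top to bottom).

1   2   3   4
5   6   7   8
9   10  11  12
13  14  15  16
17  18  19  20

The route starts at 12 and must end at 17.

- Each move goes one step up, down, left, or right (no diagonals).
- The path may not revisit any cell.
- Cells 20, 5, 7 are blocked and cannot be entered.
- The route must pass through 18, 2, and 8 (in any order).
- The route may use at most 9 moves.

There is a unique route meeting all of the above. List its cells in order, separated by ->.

The budget equals the shortest possible length, so every move has to be on a shortest route through the required cells.
Route from 12: 2× up (reaching 4), 2× left (reaching 2), 4× down (reaching 18), left to 17 — 9 moves in all.
Check: all required cells visited; 9 ≤ 9 moves.

12 -> 8 -> 4 -> 3 -> 2 -> 6 -> 10 -> 14 -> 18 -> 17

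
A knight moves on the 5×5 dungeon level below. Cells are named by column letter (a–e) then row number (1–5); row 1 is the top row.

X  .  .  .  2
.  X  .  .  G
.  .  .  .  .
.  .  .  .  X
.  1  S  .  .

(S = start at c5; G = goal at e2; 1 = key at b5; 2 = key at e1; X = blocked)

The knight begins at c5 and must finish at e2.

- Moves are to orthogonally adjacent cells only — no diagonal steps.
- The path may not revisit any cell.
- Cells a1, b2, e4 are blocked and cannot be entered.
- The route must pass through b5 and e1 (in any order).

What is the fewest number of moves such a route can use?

9

Any route passes through b5 and e1 in some order between c5 and e2. Summing Manhattan distances along each leg and taking the cheapest ordering (c5 → b5 → e1 → e2) gives a lower bound of 1 + 7 + 1 = 9 moves.
A route of 9 moves achieves this: c5 → b5 → b4 → b3 → c3 → c2 → c1 → d1 → e1 → e2.
Since 9 matches the lower bound, it is optimal.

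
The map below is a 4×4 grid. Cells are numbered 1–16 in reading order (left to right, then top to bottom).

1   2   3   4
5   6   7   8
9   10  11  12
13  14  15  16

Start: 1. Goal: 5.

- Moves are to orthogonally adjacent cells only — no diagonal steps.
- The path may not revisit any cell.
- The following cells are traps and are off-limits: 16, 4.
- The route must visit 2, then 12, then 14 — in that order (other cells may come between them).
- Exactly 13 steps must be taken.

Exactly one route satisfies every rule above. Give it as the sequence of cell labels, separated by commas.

1, 2, 3, 7, 8, 12, 11, 15, 14, 13, 9, 10, 6, 5

The waypoints must appear in the order 2, 12, 14, with no cell reused.
Route from 1: 2× right (reaching 3), down to 7, right to 8, down to 12, left to 11, down to 15, 2× left (reaching 13), up to 9, right to 10, up to 6, left to 5 — 13 moves in all.
Check: order respected (2 at step 1, 12 at step 5, 14 at step 8); 13 moves as required.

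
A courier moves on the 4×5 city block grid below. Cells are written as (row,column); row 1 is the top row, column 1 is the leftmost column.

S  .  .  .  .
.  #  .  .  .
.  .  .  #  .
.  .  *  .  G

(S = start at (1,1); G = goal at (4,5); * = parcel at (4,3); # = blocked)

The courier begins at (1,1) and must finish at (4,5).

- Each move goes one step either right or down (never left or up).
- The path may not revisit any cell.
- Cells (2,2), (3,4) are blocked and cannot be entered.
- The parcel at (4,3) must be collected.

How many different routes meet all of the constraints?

4

A right/down-only route from (1,1) to (4,5) makes exactly 3 down-moves and 4 right-moves in some order.
With no other constraints that would be C(7,3) = 35 routes.
Split at (4,3) and multiply the segment counts (each segment already excludes blocked cells): (1,1)→(4,3): 4; (4,3)→(4,5): 1; product = 4.
That gives 4 routes.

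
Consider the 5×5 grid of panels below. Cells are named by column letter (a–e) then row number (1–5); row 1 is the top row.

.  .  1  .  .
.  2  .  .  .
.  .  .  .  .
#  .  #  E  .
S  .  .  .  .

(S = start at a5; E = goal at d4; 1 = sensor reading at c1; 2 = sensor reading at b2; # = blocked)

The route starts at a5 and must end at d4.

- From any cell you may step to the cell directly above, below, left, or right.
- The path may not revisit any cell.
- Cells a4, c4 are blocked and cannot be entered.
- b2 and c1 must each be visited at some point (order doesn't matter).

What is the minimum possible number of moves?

Any route passes through b2 and c1 in some order between a5 and d4. Summing Manhattan distances along each leg and taking the cheapest ordering (a5 → b2 → c1 → d4) gives a lower bound of 4 + 2 + 4 = 10 moves.
A route of 10 moves achieves this: a5 → b5 → b4 → b3 → b2 → b1 → c1 → c2 → c3 → d3 → d4.
Since 10 matches the lower bound, it is optimal.

10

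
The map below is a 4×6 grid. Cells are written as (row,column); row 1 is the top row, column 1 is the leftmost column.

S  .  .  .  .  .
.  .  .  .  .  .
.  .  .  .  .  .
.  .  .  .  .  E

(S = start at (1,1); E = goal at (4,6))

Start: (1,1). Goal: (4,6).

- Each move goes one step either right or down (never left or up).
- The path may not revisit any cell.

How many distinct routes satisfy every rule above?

A right/down-only route from (1,1) to (4,6) makes exactly 3 down-moves and 5 right-moves in some order.
With no other constraints that would be C(8,3) = 56 routes.
That gives 56 routes.

56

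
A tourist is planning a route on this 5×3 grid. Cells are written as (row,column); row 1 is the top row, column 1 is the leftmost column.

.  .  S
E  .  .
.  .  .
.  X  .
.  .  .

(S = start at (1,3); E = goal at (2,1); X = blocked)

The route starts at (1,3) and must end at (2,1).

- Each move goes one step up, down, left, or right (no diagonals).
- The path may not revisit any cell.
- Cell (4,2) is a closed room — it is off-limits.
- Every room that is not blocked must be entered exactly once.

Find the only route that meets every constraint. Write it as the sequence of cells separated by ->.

Need to visit all 14 open cells exactly once, starting at (1,3) and ending at (2,1).
Cell (5,1) has only two open neighbours ((4,1) and (5,2)), so the path must pass straight through it: one of those is the cell it's entered from and the other is where it exits.
Route from (1,3): 4× down (reaching (5,3)), 2× left (reaching (5,1)), 2× up (reaching (3,1)), right to (3,2), 2× up (reaching (1,2)), left to (1,1), down to (2,1) — 13 moves in all.
Check: all 14 open cells covered.

(1,3) -> (2,3) -> (3,3) -> (4,3) -> (5,3) -> (5,2) -> (5,1) -> (4,1) -> (3,1) -> (3,2) -> (2,2) -> (1,2) -> (1,1) -> (2,1)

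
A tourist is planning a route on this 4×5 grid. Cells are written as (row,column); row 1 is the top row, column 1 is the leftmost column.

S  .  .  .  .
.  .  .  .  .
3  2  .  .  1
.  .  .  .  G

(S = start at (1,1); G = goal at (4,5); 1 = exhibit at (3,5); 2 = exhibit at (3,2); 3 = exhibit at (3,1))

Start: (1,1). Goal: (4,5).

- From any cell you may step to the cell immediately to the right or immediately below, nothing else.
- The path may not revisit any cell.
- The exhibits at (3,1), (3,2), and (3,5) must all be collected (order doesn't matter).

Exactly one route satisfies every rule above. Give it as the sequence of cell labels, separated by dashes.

Moves only go right or down, so the column and row indices never decrease.
Route from (1,1): down 2 to (3,1), right 4 to (3,5), down 1 to (4,5) — 7 moves in all.
Check: all required cells visited.

(1,1) - (2,1) - (3,1) - (3,2) - (3,3) - (3,4) - (3,5) - (4,5)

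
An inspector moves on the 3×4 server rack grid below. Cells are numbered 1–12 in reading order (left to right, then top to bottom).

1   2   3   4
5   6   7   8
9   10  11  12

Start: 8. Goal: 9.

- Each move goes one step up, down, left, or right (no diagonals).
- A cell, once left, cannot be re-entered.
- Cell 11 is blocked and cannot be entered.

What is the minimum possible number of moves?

4

The Manhattan distance from 8 to 9 is |2−3| + |4−1| = 4, so at least 4 moves are needed.
A route of 4 moves achieves this: 8 → 7 → 6 → 10 → 9.
Since 4 matches the lower bound, it is optimal.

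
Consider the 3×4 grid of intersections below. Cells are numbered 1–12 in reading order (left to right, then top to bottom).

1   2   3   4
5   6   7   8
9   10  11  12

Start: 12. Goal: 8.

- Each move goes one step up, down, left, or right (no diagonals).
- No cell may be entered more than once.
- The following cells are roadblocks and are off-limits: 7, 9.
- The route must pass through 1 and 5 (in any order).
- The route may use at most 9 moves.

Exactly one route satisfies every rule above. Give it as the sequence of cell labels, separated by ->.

Any route must reach 1 and 5 and still end at 8 within 9 moves, so the order of the required stops is forced.
Route from 12: 2× left (reaching 10), up to 6, left to 5, up to 1, 3× right (reaching 4), down to 8 — 9 moves in all.
Check: all required cells visited; 9 ≤ 9 moves.

12 -> 11 -> 10 -> 6 -> 5 -> 1 -> 2 -> 3 -> 4 -> 8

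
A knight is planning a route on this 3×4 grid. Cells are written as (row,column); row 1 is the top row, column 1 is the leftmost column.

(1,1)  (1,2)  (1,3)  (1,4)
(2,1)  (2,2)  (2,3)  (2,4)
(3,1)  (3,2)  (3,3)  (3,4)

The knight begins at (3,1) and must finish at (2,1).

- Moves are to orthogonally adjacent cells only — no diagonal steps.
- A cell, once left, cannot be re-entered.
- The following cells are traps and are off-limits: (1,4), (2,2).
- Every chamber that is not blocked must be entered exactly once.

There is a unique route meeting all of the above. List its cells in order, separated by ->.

(3,1) -> (3,2) -> (3,3) -> (3,4) -> (2,4) -> (2,3) -> (1,3) -> (1,2) -> (1,1) -> (2,1)

Need to visit all 10 open cells exactly once, starting at (3,1) and ending at (2,1).
Cell (2,4) has only two open neighbours ((3,4) and (2,3)), so the path must pass straight through it: one of those is the cell it's entered from and the other is where it exits.
Route from (3,1): 3× right (reaching (3,4)), up to (2,4), left to (2,3), up to (1,3), 2× left (reaching (1,1)), down to (2,1) — 9 moves in all.
Check: all 10 open cells covered.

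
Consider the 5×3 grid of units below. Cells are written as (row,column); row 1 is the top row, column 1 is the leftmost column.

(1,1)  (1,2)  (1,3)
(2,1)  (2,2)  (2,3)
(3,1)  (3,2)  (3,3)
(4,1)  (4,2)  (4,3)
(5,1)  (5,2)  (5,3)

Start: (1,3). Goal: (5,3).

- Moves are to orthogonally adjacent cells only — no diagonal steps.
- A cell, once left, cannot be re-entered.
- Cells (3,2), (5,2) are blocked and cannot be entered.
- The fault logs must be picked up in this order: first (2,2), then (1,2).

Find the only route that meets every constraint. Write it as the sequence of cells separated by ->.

The waypoints must appear in the order (2,2), (1,2), with no cell reused.
Route from (1,3): down 1 to (2,3), left 1 to (2,2), up 1 to (1,2), left 1 to (1,1), down 3 to (4,1), right 2 to (4,3), down 1 to (5,3) — 10 moves in all.
Check: order respected ((2,2) at step 2, (1,2) at step 3).

(1,3) -> (2,3) -> (2,2) -> (1,2) -> (1,1) -> (2,1) -> (3,1) -> (4,1) -> (4,2) -> (4,3) -> (5,3)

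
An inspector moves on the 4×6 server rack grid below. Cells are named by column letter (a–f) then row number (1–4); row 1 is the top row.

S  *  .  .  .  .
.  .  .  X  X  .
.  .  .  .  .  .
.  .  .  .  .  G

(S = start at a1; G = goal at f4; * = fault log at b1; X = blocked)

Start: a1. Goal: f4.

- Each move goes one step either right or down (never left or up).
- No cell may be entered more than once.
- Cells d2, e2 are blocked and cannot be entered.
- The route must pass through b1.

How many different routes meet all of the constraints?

A right/down-only route from a1 to f4 makes exactly 3 down-moves and 5 right-moves in some order.
With no other constraints that would be C(8,3) = 56 routes.
Split at b1 and multiply the segment counts (each segment already excludes blocked cells): a1→b1: 1; b1→f4: 14; product = 14.
That gives 14 routes.

14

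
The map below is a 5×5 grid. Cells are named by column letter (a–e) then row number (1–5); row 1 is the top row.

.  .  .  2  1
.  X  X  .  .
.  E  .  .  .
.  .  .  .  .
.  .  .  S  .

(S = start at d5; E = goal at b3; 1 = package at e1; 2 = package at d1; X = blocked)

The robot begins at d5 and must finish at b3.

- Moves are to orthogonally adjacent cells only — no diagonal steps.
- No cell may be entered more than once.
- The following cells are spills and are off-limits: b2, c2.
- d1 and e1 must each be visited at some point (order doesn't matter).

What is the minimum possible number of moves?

Any route passes through d1 and e1 in some order between d5 and b3. Summing Manhattan distances along each leg and taking the cheapest ordering (d5 → e1 → d1 → b3) gives a lower bound of 5 + 1 + 4 = 10 moves.
A route of 10 moves achieves this: d5 → d4 → e4 → e3 → e2 → e1 → d1 → d2 → d3 → c3 → b3.
Since 10 matches the lower bound, it is optimal.

10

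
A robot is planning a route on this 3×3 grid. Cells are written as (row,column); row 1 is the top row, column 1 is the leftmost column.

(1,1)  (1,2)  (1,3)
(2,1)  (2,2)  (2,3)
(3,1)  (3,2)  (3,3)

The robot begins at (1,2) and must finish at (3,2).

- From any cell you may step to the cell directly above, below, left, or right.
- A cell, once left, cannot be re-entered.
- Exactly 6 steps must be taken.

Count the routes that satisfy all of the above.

Need simple routes of exactly 6 moves from (1,2) to (3,2) (Manhattan distance 2, so 2 moves are spent on a detour and 2 undoing it).
Enumerating: (1,2) (1,1) (2,1) (2,2) (2,3) (3,3) (3,2) | (1,2) (1,3) (2,3) (2,2) (2,1) (3,1) (3,2).
That gives 2 routes.

2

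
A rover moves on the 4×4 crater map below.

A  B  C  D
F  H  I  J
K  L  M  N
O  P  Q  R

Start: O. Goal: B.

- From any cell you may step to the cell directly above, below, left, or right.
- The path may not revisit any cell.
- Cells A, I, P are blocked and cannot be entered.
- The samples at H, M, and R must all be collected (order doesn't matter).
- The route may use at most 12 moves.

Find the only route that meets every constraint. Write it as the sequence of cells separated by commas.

Any route must reach H, M, and R and still end at B within 12 moves, so the order of the required stops is forced.
Route from O: up 2 to F, right 1 to H, down 1 to L, right 1 to M, down 1 to Q, right 1 to R, up 3 to D, left 2 to B — 12 moves in all.
Check: all required cells visited; 12 ≤ 12 moves.

O, K, F, H, L, M, Q, R, N, J, D, C, B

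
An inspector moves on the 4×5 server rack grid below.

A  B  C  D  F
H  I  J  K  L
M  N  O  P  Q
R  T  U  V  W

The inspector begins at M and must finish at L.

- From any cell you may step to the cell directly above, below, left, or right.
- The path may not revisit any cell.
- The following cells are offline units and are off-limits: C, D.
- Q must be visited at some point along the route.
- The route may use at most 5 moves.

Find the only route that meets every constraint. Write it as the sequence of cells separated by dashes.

M - N - O - P - Q - L

Any route must reach Q and still end at L within 5 moves, so the order of the required stops is forced.
Route from M: 4× right (reaching Q), up to L — 5 moves in all.
Check: all required cells visited; 5 ≤ 5 moves.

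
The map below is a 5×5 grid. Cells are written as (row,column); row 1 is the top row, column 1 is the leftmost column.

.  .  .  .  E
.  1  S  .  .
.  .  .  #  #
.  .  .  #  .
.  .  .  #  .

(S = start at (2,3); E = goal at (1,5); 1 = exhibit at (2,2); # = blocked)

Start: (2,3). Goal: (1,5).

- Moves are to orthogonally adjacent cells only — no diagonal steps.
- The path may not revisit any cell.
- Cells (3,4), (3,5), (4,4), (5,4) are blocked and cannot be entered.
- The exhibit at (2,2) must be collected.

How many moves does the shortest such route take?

Any route passes through (2,2) somewhere between (2,3) and (1,5). Summing Manhattan distances along the two legs ((2,3) → (2,2) → (1,5)) gives a lower bound of 1 + 4 = 5 moves.
A route of 5 moves achieves this: (2,3) → (2,2) → (1,2) → (1,3) → (1,4) → (1,5).
Since 5 matches the lower bound, it is optimal.

5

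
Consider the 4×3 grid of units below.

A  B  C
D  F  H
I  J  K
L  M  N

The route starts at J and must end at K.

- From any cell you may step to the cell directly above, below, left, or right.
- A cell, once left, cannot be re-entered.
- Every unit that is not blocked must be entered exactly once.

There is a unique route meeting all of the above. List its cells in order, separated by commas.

Need to visit all 12 open cells exactly once, starting at J and ending at K.
Route from J: up 1 to F, right 1 to H, up 1 to C, left 2 to A, down 3 to L, right 2 to N, up 1 to K — 11 moves in all.
Check: all 12 open cells covered.

J, F, H, C, B, A, D, I, L, M, N, K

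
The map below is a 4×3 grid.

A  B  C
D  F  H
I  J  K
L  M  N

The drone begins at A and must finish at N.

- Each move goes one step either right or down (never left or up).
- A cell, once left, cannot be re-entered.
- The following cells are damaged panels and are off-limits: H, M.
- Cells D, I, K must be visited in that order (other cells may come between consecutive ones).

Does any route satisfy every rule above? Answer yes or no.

One route that works: A → D → I → J → K → N.

yes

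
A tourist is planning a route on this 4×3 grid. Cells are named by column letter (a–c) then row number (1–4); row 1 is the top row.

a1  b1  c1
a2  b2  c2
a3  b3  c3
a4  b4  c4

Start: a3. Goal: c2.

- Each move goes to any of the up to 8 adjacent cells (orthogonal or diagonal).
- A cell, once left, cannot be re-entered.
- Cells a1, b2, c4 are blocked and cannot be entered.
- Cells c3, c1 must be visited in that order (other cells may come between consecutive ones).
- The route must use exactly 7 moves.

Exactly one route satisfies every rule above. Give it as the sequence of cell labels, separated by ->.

a3 -> b4 -> c3 -> b3 -> a2 -> b1 -> c1 -> c2

The waypoints must appear in the order c3, c1, with no cell reused.
Route from a3: down-right 1 to b4, up-right 1 to c3, left 1 to b3, up-left 1 to a2, up-right 1 to b1, right 1 to c1, down 1 to c2 — 7 moves in all.
Check: order respected (c3 at step 2, c1 at step 6); 7 moves as required.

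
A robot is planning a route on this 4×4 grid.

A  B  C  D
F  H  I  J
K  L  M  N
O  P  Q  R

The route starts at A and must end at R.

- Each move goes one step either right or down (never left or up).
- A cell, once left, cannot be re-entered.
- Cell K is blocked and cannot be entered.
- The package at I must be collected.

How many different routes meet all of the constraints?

A right/down-only route from A to R makes exactly 3 down-moves and 3 right-moves in some order.
With no other constraints that would be C(6,3) = 20 routes.
Split at I and multiply the segment counts (each segment already excludes blocked cells): A→I: 3; I→R: 3; product = 9.
That gives 9 routes.

9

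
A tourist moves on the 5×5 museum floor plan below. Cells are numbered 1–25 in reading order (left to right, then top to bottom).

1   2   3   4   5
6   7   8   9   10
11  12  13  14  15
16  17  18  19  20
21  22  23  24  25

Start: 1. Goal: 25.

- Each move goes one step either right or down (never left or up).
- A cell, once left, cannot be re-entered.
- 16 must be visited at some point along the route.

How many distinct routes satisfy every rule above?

A right/down-only route from 1 to 25 makes exactly 4 down-moves and 4 right-moves in some order.
With no other constraints that would be C(8,4) = 70 routes.
Split at 16 and multiply the segment counts: 1→16: 1; 16→25: 5; product = 5.
That gives 5 routes.

5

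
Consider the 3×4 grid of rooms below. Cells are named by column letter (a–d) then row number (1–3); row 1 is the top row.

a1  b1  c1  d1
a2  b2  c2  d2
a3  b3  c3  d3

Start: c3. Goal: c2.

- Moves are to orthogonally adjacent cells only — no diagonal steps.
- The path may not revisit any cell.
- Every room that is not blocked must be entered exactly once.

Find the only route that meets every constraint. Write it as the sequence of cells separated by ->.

c3 -> d3 -> d2 -> d1 -> c1 -> b1 -> a1 -> a2 -> a3 -> b3 -> b2 -> c2

Need to visit all 12 open cells exactly once, starting at c3 and ending at c2.
Cell a3 has only two open neighbours (a2 and b3), so the path must pass straight through it: one of those is the cell it's entered from and the other is where it exits.
Route from c3: right 1 to d3, up 2 to d1, left 3 to a1, down 2 to a3, right 1 to b3, up 1 to b2, right 1 to c2 — 11 moves in all.
Check: all 12 open cells covered.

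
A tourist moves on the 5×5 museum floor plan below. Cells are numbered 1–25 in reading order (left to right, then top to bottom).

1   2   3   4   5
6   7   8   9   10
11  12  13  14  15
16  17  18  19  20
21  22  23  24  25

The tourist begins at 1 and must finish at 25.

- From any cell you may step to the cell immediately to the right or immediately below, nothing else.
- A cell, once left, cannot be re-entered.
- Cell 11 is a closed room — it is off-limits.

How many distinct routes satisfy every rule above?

A right/down-only route from 1 to 25 makes exactly 4 down-moves and 4 right-moves in some order.
With no other constraints that would be C(8,4) = 70 routes.
Subtract routes through each blocked cell (inclusion–exclusion for overlaps): − through 11: 15 → 55.
That gives 55 routes.

55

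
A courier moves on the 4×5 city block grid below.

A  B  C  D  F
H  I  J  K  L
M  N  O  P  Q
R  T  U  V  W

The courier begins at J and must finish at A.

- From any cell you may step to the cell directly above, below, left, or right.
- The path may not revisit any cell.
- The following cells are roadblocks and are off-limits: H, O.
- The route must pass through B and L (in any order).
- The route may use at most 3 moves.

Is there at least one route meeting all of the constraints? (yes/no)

no

Even ignoring the no-revisit rule, getting from J to A, taking the cheapest ordering J → L → B → A needs at least 2 + 4 + 1 = 7 moves (Manhattan distance per leg), which exceeds the 3-move limit.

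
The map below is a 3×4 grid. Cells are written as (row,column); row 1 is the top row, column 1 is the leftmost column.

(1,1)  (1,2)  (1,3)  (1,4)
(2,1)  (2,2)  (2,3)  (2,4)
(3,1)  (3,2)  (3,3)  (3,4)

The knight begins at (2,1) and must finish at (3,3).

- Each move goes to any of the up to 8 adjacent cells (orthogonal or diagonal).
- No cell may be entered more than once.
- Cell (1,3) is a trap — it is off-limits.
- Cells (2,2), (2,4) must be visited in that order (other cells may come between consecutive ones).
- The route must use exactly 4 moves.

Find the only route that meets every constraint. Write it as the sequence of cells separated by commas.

The waypoints must appear in the order (2,2), (2,4), with no cell reused.
Route from (2,1): right 3 to (2,4), down-left 1 to (3,3) — 4 moves in all.
Check: order respected ((2,2) at step 1, (2,4) at step 3); 4 moves as required.

(2,1), (2,2), (2,3), (2,4), (3,3)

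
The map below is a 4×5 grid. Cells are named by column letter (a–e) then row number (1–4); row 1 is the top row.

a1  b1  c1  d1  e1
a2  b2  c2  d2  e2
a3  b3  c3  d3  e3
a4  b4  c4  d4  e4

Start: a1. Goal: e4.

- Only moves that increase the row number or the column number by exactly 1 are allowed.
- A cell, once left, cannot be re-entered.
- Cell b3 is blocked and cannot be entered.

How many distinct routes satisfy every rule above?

A right/down-only route from a1 to e4 makes exactly 3 down-moves and 4 right-moves in some order.
With no other constraints that would be C(7,3) = 35 routes.
Subtract routes through each blocked cell (inclusion–exclusion for overlaps): − through b3: 12 → 23.
That gives 23 routes.

23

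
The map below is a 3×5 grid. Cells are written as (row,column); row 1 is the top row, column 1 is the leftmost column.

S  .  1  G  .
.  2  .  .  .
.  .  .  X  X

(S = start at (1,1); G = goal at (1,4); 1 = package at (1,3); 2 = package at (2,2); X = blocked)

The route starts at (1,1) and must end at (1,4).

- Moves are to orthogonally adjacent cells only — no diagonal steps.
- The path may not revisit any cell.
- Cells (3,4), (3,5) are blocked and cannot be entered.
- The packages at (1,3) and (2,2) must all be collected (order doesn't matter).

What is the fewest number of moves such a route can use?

5

Any route passes through (1,3) and (2,2) in some order between (1,1) and (1,4). Summing Manhattan distances along each leg and taking the cheapest ordering ((1,1) → (2,2) → (1,3) → (1,4)) gives a lower bound of 2 + 2 + 1 = 5 moves.
A route of 5 moves achieves this: (1,1) → (2,1) → (2,2) → (1,2) → (1,3) → (1,4).
Since 5 matches the lower bound, it is optimal.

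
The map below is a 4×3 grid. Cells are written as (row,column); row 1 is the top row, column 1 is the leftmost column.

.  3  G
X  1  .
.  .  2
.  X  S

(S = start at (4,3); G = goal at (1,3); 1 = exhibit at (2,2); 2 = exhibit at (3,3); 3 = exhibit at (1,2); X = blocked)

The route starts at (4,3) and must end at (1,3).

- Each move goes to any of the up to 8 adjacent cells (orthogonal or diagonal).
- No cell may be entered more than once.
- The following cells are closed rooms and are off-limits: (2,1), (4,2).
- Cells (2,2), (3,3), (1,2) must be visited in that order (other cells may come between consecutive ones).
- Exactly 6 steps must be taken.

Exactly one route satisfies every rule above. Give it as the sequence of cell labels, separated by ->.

The waypoints must appear in the order (2,2), (3,3), (1,2), with no cell reused.
Route from (4,3): up-left 1 to (3,2), up 1 to (2,2), down-right 1 to (3,3), up 1 to (2,3), up-left 1 to (1,2), right 1 to (1,3) — 6 moves in all.
Check: order respected (1 at step 2, 2 at step 3, 3 at step 5); 6 moves as required.

(4,3) -> (3,2) -> (2,2) -> (3,3) -> (2,3) -> (1,2) -> (1,3)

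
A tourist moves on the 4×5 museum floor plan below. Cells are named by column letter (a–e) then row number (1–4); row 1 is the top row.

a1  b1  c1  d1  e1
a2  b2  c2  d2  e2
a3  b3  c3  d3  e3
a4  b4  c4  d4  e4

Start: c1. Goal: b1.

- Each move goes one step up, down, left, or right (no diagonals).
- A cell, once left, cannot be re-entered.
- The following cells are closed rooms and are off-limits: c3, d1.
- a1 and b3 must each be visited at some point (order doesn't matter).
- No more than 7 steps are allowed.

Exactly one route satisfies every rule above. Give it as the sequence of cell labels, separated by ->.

The budget equals the shortest possible length, so every move has to be on a shortest route through the required cells.
Route from c1: down to c2, left to b2, down to b3, left to a3, 2× up (reaching a1), right to b1 — 7 moves in all.
Check: all required cells visited; 7 ≤ 7 moves.

c1 -> c2 -> b2 -> b3 -> a3 -> a2 -> a1 -> b1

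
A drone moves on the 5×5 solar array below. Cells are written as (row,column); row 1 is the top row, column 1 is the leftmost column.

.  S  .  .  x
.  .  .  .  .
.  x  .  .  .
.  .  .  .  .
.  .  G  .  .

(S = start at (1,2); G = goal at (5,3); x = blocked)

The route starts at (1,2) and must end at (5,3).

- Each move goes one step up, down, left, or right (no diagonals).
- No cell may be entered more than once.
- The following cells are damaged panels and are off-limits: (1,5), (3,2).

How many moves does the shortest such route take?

The Manhattan distance from (1,2) to (5,3) is |1−5| + |2−3| = 5, so at least 5 moves are needed.
A route of 5 moves achieves this: (1,2) → (2,2) → (2,3) → (3,3) → (4,3) → (5,3).
Since 5 matches the lower bound, it is optimal.

5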